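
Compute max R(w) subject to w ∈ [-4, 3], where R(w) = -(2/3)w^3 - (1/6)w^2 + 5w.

The derivative is -2w^2 - (1/3)w + 5, which vanishes at w = -5/3 and w = 3/2.
Compare values at every candidate in [-4, 3]: R(-4) = 20; R(-5/3) = -925/162; R(3/2) = 39/8; R(3) = -9/2.
Hence the absolute maximum is 20 at w = -4.

20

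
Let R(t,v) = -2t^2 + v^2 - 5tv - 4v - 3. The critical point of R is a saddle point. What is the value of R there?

-131/33

∂R/∂t = -4t - 5v = 0 and ∂R/∂v = -5t + 2v - 4 = 0, so (t, v) = (-20/33, 16/33).
The Hessian has R_{tt} = -4, R_{vv} = 2, R_{tv} = -5, giving D = -33 < 0, so the point is a saddle point.
R(-20/33, 16/33) = -131/33.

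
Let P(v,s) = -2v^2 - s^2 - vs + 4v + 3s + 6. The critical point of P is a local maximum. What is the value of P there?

∂P/∂v = -4v - s + 4 = 0 and ∂P/∂s = -v - 2s + 3 = 0, so (v, s) = (5/7, 8/7).
The Hessian has P_{vv} = -4, P_{ss} = -2, P_{vs} = -1, giving D = 7 > 0 with P_{vv} < 0, so the point is a local maximum.
P(5/7, 8/7) = 64/7.

64/7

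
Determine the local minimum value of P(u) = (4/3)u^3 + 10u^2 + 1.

Critical points: P'(u) = 4u^2 + 20u vanishes at u = -5, 0.
Second-derivative test with P''(u) = 8u + 20: P''(-5) = -20 < 0 ⇒ local maximum; P''(0) = 20 > 0 ⇒ local minimum.
So the local minimum value is P(0) = 1.

1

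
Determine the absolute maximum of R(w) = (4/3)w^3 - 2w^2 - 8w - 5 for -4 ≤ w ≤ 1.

-1/3

R'(w) = 4w^2 - 4w - 8, whose only zero in [-4, 1] is w = -1.
Candidates: R(-4) = -271/3, R(-1) = -1/3, R(1) = -41/3.
So the maximum is R(-1) = -1/3.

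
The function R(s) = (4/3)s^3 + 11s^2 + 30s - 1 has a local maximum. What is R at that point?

Critical points: R'(s) = 4s^2 + 22s + 30 vanishes at s = -3, -5/2.
Since R''(s) = 8s + 22, we get R''(-3) = -2 < 0 ⇒ local maximum; R''(-5/2) = 2 > 0 ⇒ local minimum.
So the local maximum value is R(-3) = -28.

-28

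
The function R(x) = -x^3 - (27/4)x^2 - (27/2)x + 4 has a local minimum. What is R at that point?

Critical points: R'(x) = -3x^2 - (27/2)x - 27/2 vanishes at x = -3, -3/2.
Second-derivative test with R''(x) = -6x - 27/2: R''(-3) = 9/2 > 0 ⇒ local minimum; R''(-3/2) = -9/2 < 0 ⇒ local maximum.
Thus R has its local minimum at x = -3, with value 43/4.

43/4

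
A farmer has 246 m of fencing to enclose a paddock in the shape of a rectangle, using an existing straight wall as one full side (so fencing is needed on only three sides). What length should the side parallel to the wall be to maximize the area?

123

Let the sides perpendicular to the wall have length x and the parallel side y, so 2x + y = 246 and the area is A = xy = x(246 − 2x).
A'(x) = 246 − 4x = 0 gives x = 123/2, and A''(x) = −4 < 0 confirms a maximum.
Then y = 246 − 2·123/2 = 123 and A = 15129/2.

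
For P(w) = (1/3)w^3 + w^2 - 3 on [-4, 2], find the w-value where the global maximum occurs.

The derivative is w^2 + 2w, which vanishes at w = -2 and w = 0.
Candidates: P(-4) = -25/3; P(-2) = -5/3; P(0) = -3; P(2) = 11/3.
So the maximum is P(2) = 11/3.

2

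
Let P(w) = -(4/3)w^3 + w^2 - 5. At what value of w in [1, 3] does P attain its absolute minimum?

3

Differentiating, P'(w) = -4w^2 + 2w; which has no zeros in [1, 3].
Candidates: P(1) = -16/3,  P(3) = -32.
The minimum over the interval is -32, attained at w = 3.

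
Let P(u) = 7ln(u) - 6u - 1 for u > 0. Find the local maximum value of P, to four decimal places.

-6.9209

P'(u) = 7/u − 6 = 0 gives u = 7/6.
P''(u) = -7/u², which is negative for u > 0, so this is a local maximum.
P(7/6) = 7·ln(7/6) - 7 - 1 ≈ -6.9209.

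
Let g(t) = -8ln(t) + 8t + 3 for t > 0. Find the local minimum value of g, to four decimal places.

g'(t) = -8/t + 8 = 0 gives t = 1.
g''(t) = 8/t², which is positive for t > 0, so this is a local minimum.
g(1) = -8·ln(1) + 8 + 3 ≈ 11.0000.

11.0000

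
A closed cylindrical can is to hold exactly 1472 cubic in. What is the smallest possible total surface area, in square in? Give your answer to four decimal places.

716.3409

With radius r and height h, πr²h = 1472 so h = 1472/(πr²), and S(r) = 2πr² + 2πrh = 2πr² + 2·1472/r.
S'(r) = 4πr − 2·1472/r² = 0 ⇒ r³ = 1472/(2π), so r ≈ 6.1647 and h = 2r ≈ 12.3293.
S''(r) = 4π + 4·1472/r³ > 0, so this is the minimum; S ≈ 716.3409.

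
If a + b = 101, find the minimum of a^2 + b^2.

10201/2

With a + b = 101, a^2 + b^2 = a^2 + (101 − a)^2.
The derivative 2a − 2(101 − a) = 4a − 202 vanishes at a = 101/2; second derivative 4 > 0, a minimum.
The minimum is 2·(101/2)^2 = 10201/2.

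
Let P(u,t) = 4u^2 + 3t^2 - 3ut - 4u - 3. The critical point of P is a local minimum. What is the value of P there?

∂P/∂u = 8u - 3t - 4 = 0 and ∂P/∂t = -3u + 6t = 0, so (u, t) = (8/13, 4/13).
The Hessian has P_{uu} = 8, P_{tt} = 6, P_{ut} = -3, giving D = 39 > 0 with P_{uu} > 0, so the point is a local minimum.
P(8/13, 4/13) = -55/13.

-55/13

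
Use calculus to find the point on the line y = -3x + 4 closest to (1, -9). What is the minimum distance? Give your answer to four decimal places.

3.1623

Minimize D(x)^2 = (x - 1)^2 + (-3x + 13)^2.
d/dx[D^2] = 2(x - 1) + 2·(-3)·(-3x + 13) = 0 ⇒ x = 4.
Then y = -8 and the distance is √(10) ≈ 3.1623.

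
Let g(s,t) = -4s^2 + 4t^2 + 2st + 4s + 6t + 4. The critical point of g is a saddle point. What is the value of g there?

36/17

∂g/∂s = -8s + 2t + 4 = 0 and ∂g/∂t = 2s + 8t + 6 = 0, so (s, t) = (5/17, -14/17).
The Hessian has g_{ss} = -8, g_{tt} = 8, g_{st} = 2, giving D = -68 < 0, so the point is a saddle point.
g(5/17, -14/17) = 36/17.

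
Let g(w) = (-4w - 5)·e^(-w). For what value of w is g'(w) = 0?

By the product rule, g'(w) = (4w + 1)·e^(-w). Since e^(-w) > 0, the only critical point is w = -1/4.
g''(-1/4) has the same sign as 4 > 0, so this is a local minimum.
g(-1/4) = (-4)·e^(1/4) ≈ -5.1361.

-1/4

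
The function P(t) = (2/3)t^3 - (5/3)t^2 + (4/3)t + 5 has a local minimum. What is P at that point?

P'(t) = 2t^2 - (10/3)t + 4/3 = 0 at t = 2/3, 1.
Since P''(t) = 4t - 10/3, we get P''(2/3) = -2/3 < 0 ⇒ local maximum; P''(1) = 2/3 > 0 ⇒ local minimum.
The local minimum is P(1) = 16/3.

16/3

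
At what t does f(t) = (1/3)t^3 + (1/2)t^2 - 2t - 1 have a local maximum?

Critical points: f'(t) = t^2 + t - 2 vanishes at t = -2, 1.
Second-derivative test with f''(t) = 2t + 1: f''(-2) = -3 < 0 ⇒ local maximum; f''(1) = 3 > 0 ⇒ local minimum.
Thus f has its local maximum at t = -2, with value 7/3.

-2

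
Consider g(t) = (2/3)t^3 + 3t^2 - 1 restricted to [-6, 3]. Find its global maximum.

The derivative is 2t^2 + 6t, which vanishes at t = -3 and t = 0.
Evaluating at the critical points and endpoints: g(-6) = -37; g(-3) = 8; g(0) = -1; g(3) = 44.
The maximum over the interval is 44, attained at t = 3.

44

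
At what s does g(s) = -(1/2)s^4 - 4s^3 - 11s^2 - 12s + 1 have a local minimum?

-2

g'(s) = -2s^3 - 12s^2 - 22s - 12. Setting g'(s) = 0 gives s ∈ {-3, -2, -1}.
g''(s) = -6s^2 - 24s - 22. g''(-3) = -4 < 0 ⇒ local maximum; g''(-2) = 2 > 0 ⇒ local minimum; g''(-1) = -4 < 0 ⇒ local maximum.
So the local minimum value is g(-2) = 5.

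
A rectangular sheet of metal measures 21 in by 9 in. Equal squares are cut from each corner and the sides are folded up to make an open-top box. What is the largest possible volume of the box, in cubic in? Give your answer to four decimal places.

170.0622

With cut size x, the volume is V(x) = x(21 − 2x)(9 − 2x) for 0 < x < 4.5.
V'(x) = 12x^2 − 120x + 189. Setting V'(x) = 0 gives x ≈ 1.9586 (the root in (0, 4.5)).
V''(x) = 24x − 120 is negative there, so this is the maximum; V ≈ 170.0622.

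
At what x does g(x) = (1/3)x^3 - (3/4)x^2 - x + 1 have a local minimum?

g'(x) = x^2 - (3/2)x - 1. Setting g'(x) = 0 gives x ∈ {-1/2, 2}.
g''(x) = 2x - 3/2. g''(-1/2) = -5/2 < 0 ⇒ local maximum; g''(2) = 5/2 > 0 ⇒ local minimum.
Thus g has its local minimum at x = 2, with value -4/3.

2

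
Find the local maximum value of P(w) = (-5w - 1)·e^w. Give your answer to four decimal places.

P'(w) = (-5)·e^w + (-5w - 1)·1·e^w = (-5w - 6)·e^w. Since e^w > 0, the only critical point is w = -6/5.
P''(-6/5) has the same sign as -5 < 0, so this is a local maximum.
P(-6/5) = (5)·e^(-6/5) ≈ 1.5060.

1.5060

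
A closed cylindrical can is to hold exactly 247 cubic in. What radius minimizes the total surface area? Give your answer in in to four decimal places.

3.4002

With radius r and height h, πr²h = 247 so h = 247/(πr²), and S(r) = 2πr² + 2πrh = 2πr² + 2·247/r.
S'(r) = 4πr − 2·247/r² = 0 ⇒ r³ = 247/(2π), so r ≈ 3.4002 and h = 2r ≈ 6.8004.
S''(r) = 4π + 4·247/r³ > 0, so this is the minimum; S ≈ 217.9277.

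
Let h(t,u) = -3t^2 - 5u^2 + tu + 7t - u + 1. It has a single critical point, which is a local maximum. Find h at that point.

300/59

∂h/∂t = -6t + u + 7 = 0 and ∂h/∂u = t - 10u - 1 = 0, so (t, u) = (69/59, 1/59).
The Hessian has h_{tt} = -6, h_{uu} = -10, h_{tu} = 1, giving D = 59 > 0 with h_{tt} < 0, so the point is a local maximum.
h(69/59, 1/59) = 300/59.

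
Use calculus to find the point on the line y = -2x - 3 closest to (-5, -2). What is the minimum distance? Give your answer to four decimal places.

4.0249

Minimize D(x)^2 = (x + 5)^2 + (-2x - 1)^2.
d/dx[D^2] = 2(x + 5) + 2·(-2)·(-2x - 1) = 0 ⇒ x = -7/5.
Then y = -1/5 and the distance is √(81/5) ≈ 4.0249.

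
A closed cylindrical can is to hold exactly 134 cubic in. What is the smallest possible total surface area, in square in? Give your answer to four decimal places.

144.9610

With radius r and height h, πr²h = 134 so h = 134/(πr²), and S(r) = 2πr² + 2πrh = 2πr² + 2·134/r.
S'(r) = 4πr − 2·134/r² = 0 ⇒ r³ = 134/(2π), so r ≈ 2.7732 and h = 2r ≈ 5.5463.
S''(r) = 4π + 4·134/r³ > 0, so this is the minimum; S ≈ 144.9610.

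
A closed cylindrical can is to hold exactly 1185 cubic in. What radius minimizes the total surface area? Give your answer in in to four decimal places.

With radius r and height h, πr²h = 1185 so h = 1185/(πr²), and S(r) = 2πr² + 2πrh = 2πr² + 2·1185/r.
S'(r) = 4πr − 2·1185/r² = 0 ⇒ r³ = 1185/(2π), so r ≈ 5.7347 and h = 2r ≈ 11.4695.
S''(r) = 4π + 4·1185/r³ > 0, so this is the minimum; S ≈ 619.9073.

5.7347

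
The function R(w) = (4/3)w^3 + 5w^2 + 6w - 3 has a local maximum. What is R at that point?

R'(w) = 4w^2 + 10w + 6. Setting R'(w) = 0 gives w ∈ {-3/2, -1}.
Since R''(w) = 8w + 10, we get R''(-3/2) = -2 < 0 ⇒ local maximum; R''(-1) = 2 > 0 ⇒ local minimum.
Thus R has its local maximum at w = -3/2, with value -21/4.

-21/4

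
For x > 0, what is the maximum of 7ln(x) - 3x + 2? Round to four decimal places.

0.9311

g'(x) = 7/x − 3 = 0 gives x = 7/3.
g''(x) = -7/x², which is negative for x > 0, so this is a local maximum.
g(7/3) = 7·ln(7/3) - 7 + 2 ≈ 0.9311.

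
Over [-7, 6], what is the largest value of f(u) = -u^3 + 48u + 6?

134

The derivative is -3u^2 + 48, which vanishes at u = -4 and u = 4.
Compare values at every candidate in [-7, 6]: f(-7) = 13, f(-4) = -122, f(4) = 134, f(6) = 78.
Hence the absolute maximum is 134 at u = 4.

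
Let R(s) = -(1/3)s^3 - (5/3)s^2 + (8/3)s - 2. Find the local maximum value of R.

R'(s) = -s^2 - (10/3)s + 8/3. Setting R'(s) = 0 gives s ∈ {-4, 2/3}.
Since R''(s) = -2s - 10/3, we get R''(-4) = 14/3 > 0 ⇒ local minimum; R''(2/3) = -14/3 < 0 ⇒ local maximum.
Thus R has its local maximum at s = 2/3, with value -86/81.

-86/81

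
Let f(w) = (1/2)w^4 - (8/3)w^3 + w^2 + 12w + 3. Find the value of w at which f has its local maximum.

2

Critical points: f'(w) = 2w^3 - 8w^2 + 2w + 12 vanishes at w = -1, 2, 3.
Second-derivative test with f''(w) = 6w^2 - 16w + 2: f''(-1) = 24 > 0 ⇒ local minimum; f''(2) = -6 < 0 ⇒ local maximum; f''(3) = 8 > 0 ⇒ local minimum.
Thus f has its local maximum at w = 2, with value 53/3.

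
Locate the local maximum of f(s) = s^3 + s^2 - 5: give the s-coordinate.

Critical points: f'(s) = 3s^2 + 2s vanishes at s = -2/3, 0.
Since f''(s) = 6s + 2, we get f''(-2/3) = -2 < 0 ⇒ local maximum; f''(0) = 2 > 0 ⇒ local minimum.
So the local maximum value is f(-2/3) = -131/27.

-2/3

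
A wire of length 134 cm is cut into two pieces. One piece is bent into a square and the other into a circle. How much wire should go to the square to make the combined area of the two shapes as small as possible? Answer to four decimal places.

75.0533

Let x be the length used for the square. Square side x/4; circle radius (134−x)/(2π).
A(x) = (x/4)² + π·((134−x)/(2π))² = x²/16 + (134−x)²/(4π) for 0 ≤ x ≤ 134. A'(x) = x/8 − (134−x)/(2π) = 0 gives x = 4·134/(π+4) ≈ 75.0533.
A'' = 1/8 + 1/(2π) > 0, so this gives the minimum combined area; x ≈ 75.0533 cm to the square.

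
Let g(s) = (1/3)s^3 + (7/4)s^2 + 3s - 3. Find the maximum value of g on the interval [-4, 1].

25/12

g'(s) = s^2 + (7/2)s + 3, which vanishes at s = -2 and s = -3/2.
Candidates: g(-4) = -25/3, g(-2) = -14/3, g(-3/2) = -75/16, g(1) = 25/12.
Hence the absolute maximum is 25/12 at s = 1.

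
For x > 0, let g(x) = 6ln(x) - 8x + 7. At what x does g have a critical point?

g'(x) = 6/x − 8 = 0 gives x = 3/4.
g''(x) = -6/x², which is negative for x > 0, so this is a local maximum.
g(3/4) = 6·ln(3/4) - 6 + 7 ≈ -0.7261.

3/4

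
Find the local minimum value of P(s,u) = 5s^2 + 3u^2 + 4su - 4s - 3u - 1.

-89/44

∂P/∂s = 10s + 4u - 4 = 0 and ∂P/∂u = 4s + 6u - 3 = 0, so (s, u) = (3/11, 7/22).
The Hessian has P_{ss} = 10, P_{uu} = 6, P_{su} = 4, giving D = 44 > 0 with P_{ss} > 0, so the point is a local minimum.
P(3/11, 7/22) = -89/44.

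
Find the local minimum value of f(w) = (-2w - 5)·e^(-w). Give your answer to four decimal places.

By the product rule, f'(w) = (2w + 3)·e^(-w). Since e^(-w) > 0, the only critical point is w = -3/2.
f''(-3/2) has the same sign as 2 > 0, so this is a local minimum.
f(-3/2) = (-2)·e^(3/2) ≈ -8.9634.

-8.9634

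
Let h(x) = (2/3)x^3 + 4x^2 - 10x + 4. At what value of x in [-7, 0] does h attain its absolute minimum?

The derivative is 2x^2 + 8x - 10, whose only zero in [-7, 0] is x = -5.
Evaluating at the critical points and endpoints: h(-7) = 124/3,  h(-5) = 212/3,  h(0) = 4.
Hence the absolute minimum is 4 at x = 0.

0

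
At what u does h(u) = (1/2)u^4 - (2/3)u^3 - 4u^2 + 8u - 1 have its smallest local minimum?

-2

Critical points: h'(u) = 2u^3 - 2u^2 - 8u + 8 vanishes at u = -2, 1, 2.
Since h''(u) = 6u^2 - 4u - 8, we get h''(-2) = 24 > 0 ⇒ local minimum; h''(1) = -6 < 0 ⇒ local maximum; h''(2) = 8 > 0 ⇒ local minimum.
The smallest local minimum is h(-2) = -59/3.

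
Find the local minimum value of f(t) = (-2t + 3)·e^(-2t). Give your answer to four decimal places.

-0.0183

f'(t) = (-2)·e^(-2t) + (-2t + 3)·(-2)·e^(-2t) = (4t - 8)·e^(-2t). Since e^(-2t) > 0, the only critical point is t = 2.
f''(2) has the same sign as 4 > 0, so this is a local minimum.
f(2) = (-1)·e^(-4) ≈ -0.0183.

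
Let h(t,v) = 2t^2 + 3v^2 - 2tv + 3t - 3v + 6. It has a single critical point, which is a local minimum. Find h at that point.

∂h/∂t = 4t - 2v + 3 = 0 and ∂h/∂v = -2t + 6v - 3 = 0, so (t, v) = (-3/5, 3/10).
The Hessian has h_{tt} = 4, h_{vv} = 6, h_{tv} = -2, giving D = 20 > 0 with h_{tt} > 0, so the point is a local minimum.
h(-3/5, 3/10) = 93/20.

93/20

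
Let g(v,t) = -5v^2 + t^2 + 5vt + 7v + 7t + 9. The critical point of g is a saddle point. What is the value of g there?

∂g/∂v = -10v + 5t + 7 = 0 and ∂g/∂t = 5v + 2t + 7 = 0, so (v, t) = (-7/15, -7/3).
The Hessian has g_{vv} = -10, g_{tt} = 2, g_{vt} = 5, giving D = -45 < 0, so the point is a saddle point.
g(-7/15, -7/3) = -4/5.

-4/5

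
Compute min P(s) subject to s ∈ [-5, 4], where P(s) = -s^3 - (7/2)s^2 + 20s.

P'(s) = -3s^2 - 7s + 20, which vanishes at s = -4 and s = 5/3.
Candidates: P(-5) = -125/2; P(-4) = -72; P(5/3) = 1025/54; P(4) = -40.
Hence the absolute minimum is -72 at s = -4.

-72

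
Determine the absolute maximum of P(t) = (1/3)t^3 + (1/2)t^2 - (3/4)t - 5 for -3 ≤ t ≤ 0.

-31/8

The derivative is t^2 + t - 3/4, whose only zero in [-3, 0] is t = -3/2.
Compare values at every candidate in [-3, 0]: P(-3) = -29/4,  P(-3/2) = -31/8,  P(0) = -5.
Hence the absolute maximum is -31/8 at t = -3/2.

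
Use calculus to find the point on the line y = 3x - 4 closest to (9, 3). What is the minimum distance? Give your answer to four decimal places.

6.3246

Minimize D(x)^2 = (x - 9)^2 + (3x - 7)^2.
d/dx[D^2] = 2(x - 9) + 2·3·(3x - 7) = 0 ⇒ x = 3.
Then y = 5 and the distance is √(40) ≈ 6.3246.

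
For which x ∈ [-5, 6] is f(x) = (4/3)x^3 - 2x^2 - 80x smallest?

5

f'(x) = 4x^2 - 4x - 80, which vanishes at x = -4 and x = 5.
Compare values at every candidate in [-5, 6]: f(-5) = 550/3,  f(-4) = 608/3,  f(5) = -850/3,  f(6) = -264.
Hence the absolute minimum is -850/3 at x = 5.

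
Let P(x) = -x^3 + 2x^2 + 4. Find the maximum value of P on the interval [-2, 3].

P'(x) = -3x^2 + 4x, which vanishes at x = 0 and x = 4/3.
Evaluating at the critical points and endpoints: P(-2) = 20; P(0) = 4; P(4/3) = 140/27; P(3) = -5.
Hence the absolute maximum is 20 at x = -2.

20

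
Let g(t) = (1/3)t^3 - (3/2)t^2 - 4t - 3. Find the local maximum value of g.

-5/6

g'(t) = t^2 - 3t - 4. Setting g'(t) = 0 gives t ∈ {-1, 4}.
g''(t) = 2t - 3. g''(-1) = -5 < 0 ⇒ local maximum; g''(4) = 5 > 0 ⇒ local minimum.
Thus g has its local maximum at t = -1, with value -5/6.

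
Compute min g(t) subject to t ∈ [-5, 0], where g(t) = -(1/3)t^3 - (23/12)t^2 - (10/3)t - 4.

-4

The derivative is -t^2 - (23/6)t - 10/3, which vanishes at t = -5/2 and t = -4/3.
Candidates: g(-5) = 77/12, g(-5/2) = -39/16, g(-4/3) = -176/81, g(0) = -4.
So the minimum is g(0) = -4.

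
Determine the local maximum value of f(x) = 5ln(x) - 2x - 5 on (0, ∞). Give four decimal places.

f'(x) = 5/x − 2 = 0 gives x = 5/2.
f''(x) = -5/x², which is negative for x > 0, so this is a local maximum.
f(5/2) = 5·ln(5/2) - 5 - 5 ≈ -5.4185.

-5.4185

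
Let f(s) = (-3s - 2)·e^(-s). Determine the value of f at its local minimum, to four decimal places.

-2.1496

Differentiating with the product rule gives f'(s) = (3s - 1)·e^(-s). Since e^(-s) > 0, the only critical point is s = 1/3.
f''(1/3) has the same sign as 3 > 0, so this is a local minimum.
f(1/3) = (-3)·e^(-1/3) ≈ -2.1496.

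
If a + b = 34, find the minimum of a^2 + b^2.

With a + b = 34, a^2 + b^2 = a^2 + (34 − a)^2.
The derivative 2a − 2(34 − a) = 4a − 68 vanishes at a = 17; second derivative 4 > 0, a minimum.
The minimum is 2·(17)^2 = 578.

578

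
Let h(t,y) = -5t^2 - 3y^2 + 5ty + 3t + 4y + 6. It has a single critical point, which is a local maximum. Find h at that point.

377/35

∂h/∂t = -10t + 5y + 3 = 0 and ∂h/∂y = 5t - 6y + 4 = 0, so (t, y) = (38/35, 11/7).
The Hessian has h_{tt} = -10, h_{yy} = -6, h_{ty} = 5, giving D = 35 > 0 with h_{tt} < 0, so the point is a local maximum.
h(38/35, 11/7) = 377/35.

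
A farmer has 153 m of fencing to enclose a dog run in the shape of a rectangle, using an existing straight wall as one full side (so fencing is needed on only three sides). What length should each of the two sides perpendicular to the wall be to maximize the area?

Let the sides perpendicular to the wall have length x and the parallel side y, so 2x + y = 153 and the area is A = xy = x(153 − 2x).
A'(x) = 153 − 4x = 0 gives x = 153/4, and A''(x) = −4 < 0 confirms a maximum.
Then y = 153 − 2·153/4 = 153/2 and A = 23409/8.

153/4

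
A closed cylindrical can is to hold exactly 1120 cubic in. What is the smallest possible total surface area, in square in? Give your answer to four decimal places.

597.0260

With radius r and height h, πr²h = 1120 so h = 1120/(πr²), and S(r) = 2πr² + 2πrh = 2πr² + 2·1120/r.
S'(r) = 4πr − 2·1120/r² = 0 ⇒ r³ = 1120/(2π), so r ≈ 5.6279 and h = 2r ≈ 11.2558.
S''(r) = 4π + 4·1120/r³ > 0, so this is the minimum; S ≈ 597.0260.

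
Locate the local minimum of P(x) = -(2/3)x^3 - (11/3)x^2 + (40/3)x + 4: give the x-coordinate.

P'(x) = -2x^2 - (22/3)x + 40/3 = 0 at x = -5, 4/3.
P''(x) = -4x - 22/3. P''(-5) = 38/3 > 0 ⇒ local minimum; P''(4/3) = -38/3 < 0 ⇒ local maximum.
The local minimum is P(-5) = -71.

-5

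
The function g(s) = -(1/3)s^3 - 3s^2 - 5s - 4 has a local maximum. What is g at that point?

-5/3

g'(s) = -s^2 - 6s - 5. Setting g'(s) = 0 gives s ∈ {-5, -1}.
Since g''(s) = -2s - 6, we get g''(-5) = 4 > 0 ⇒ local minimum; g''(-1) = -4 < 0 ⇒ local maximum.
The local maximum is g(-1) = -5/3.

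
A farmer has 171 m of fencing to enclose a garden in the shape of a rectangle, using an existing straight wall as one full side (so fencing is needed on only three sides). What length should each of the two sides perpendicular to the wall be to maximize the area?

171/4

Let the sides perpendicular to the wall have length x and the parallel side y, so 2x + y = 171 and the area is A = xy = x(171 − 2x).
A'(x) = 171 − 4x = 0 gives x = 171/4, and A''(x) = −4 < 0 confirms a maximum.
Then y = 171 − 2·171/4 = 171/2 and A = 29241/8.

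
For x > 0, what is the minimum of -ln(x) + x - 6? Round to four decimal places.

-5.0000

g'(x) = -1/x + 1 = 0 gives x = 1.
g''(x) = 1/x², which is positive for x > 0, so this is a local minimum.
g(1) = -1·ln(1) + 1 - 6 ≈ -5.0000.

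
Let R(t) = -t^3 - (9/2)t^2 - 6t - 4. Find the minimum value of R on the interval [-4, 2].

-42

R'(t) = -3t^2 - 9t - 6, which vanishes at t = -2 and t = -1.
Candidates: R(-4) = 12; R(-2) = -2; R(-1) = -3/2; R(2) = -42.
So the minimum is R(2) = -42.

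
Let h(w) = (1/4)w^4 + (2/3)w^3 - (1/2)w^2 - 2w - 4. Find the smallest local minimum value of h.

Critical points: h'(w) = w^3 + 2w^2 - w - 2 vanishes at w = -2, -1, 1.
Second-derivative test with h''(w) = 3w^2 + 4w - 1: h''(-2) = 3 > 0 ⇒ local minimum; h''(-1) = -2 < 0 ⇒ local maximum; h''(1) = 6 > 0 ⇒ local minimum.
So the smallest local minimum value is h(1) = -67/12.

-67/12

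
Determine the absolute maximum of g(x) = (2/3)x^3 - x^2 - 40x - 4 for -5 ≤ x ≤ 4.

292/3

g'(x) = 2x^2 - 2x - 40, whose only zero in [-5, 4] is x = -4.
Evaluating at the critical points and endpoints: g(-5) = 263/3, g(-4) = 292/3, g(4) = -412/3.
The maximum over the interval is 292/3, attained at x = -4.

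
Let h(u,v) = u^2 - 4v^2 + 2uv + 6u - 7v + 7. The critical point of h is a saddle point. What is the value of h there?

∂h/∂u = 2u + 2v + 6 = 0 and ∂h/∂v = 2u - 8v - 7 = 0, so (u, v) = (-17/10, -13/10).
The Hessian has h_{uu} = 2, h_{vv} = -8, h_{uv} = 2, giving D = -20 < 0, so the point is a saddle point.
h(-17/10, -13/10) = 129/20.

129/20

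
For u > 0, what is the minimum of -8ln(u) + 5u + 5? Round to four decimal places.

f'(u) = -8/u + 5 = 0 gives u = 8/5.
f''(u) = 8/u², which is positive for u > 0, so this is a local minimum.
f(8/5) = -8·ln(8/5) + 8 + 5 ≈ 9.2400.

9.2400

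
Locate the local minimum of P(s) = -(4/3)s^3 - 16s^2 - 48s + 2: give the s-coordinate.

-6

Critical points: P'(s) = -4s^2 - 32s - 48 vanishes at s = -6, -2.
Since P''(s) = -8s - 32, we get P''(-6) = 16 > 0 ⇒ local minimum; P''(-2) = -16 < 0 ⇒ local maximum.
Thus P has its local minimum at s = -6, with value 2.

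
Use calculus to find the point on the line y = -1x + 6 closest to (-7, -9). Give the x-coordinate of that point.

4

Minimize D(x)^2 = (x + 7)^2 + (-x + 15)^2.
d/dx[D^2] = 2(x + 7) + 2·(-1)·(-x + 15) = 0 ⇒ x = 4.
Then y = 2 and the distance is √(242) ≈ 15.5563.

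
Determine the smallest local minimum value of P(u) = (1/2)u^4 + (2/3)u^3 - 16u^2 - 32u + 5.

Critical points: P'(u) = 2u^3 + 2u^2 - 32u - 32 vanishes at u = -4, -1, 4.
Since P''(u) = 6u^2 + 4u - 32, we get P''(-4) = 48 > 0 ⇒ local minimum; P''(-1) = -30 < 0 ⇒ local maximum; P''(4) = 80 > 0 ⇒ local minimum.
The smallest local minimum is P(4) = -625/3.

-625/3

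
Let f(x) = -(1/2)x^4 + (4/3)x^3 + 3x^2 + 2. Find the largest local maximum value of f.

f'(x) = -2x^3 + 4x^2 + 6x = 0 at x = -1, 0, 3.
Since f''(x) = -6x^2 + 8x + 6, we get f''(-1) = -8 < 0 ⇒ local maximum; f''(0) = 6 > 0 ⇒ local minimum; f''(3) = -24 < 0 ⇒ local maximum.
The largest local maximum is f(3) = 49/2.

49/2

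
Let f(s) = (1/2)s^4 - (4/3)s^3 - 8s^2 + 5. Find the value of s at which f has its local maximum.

Critical points: f'(s) = 2s^3 - 4s^2 - 16s vanishes at s = -2, 0, 4.
f''(s) = 6s^2 - 8s - 16. f''(-2) = 24 > 0 ⇒ local minimum; f''(0) = -16 < 0 ⇒ local maximum; f''(4) = 48 > 0 ⇒ local minimum.
Thus f has its local maximum at s = 0, with value 5.

0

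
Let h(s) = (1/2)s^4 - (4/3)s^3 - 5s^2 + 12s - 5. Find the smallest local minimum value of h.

-91/3

h'(s) = 2s^3 - 4s^2 - 10s + 12 = 0 at s = -2, 1, 3.
Second-derivative test with h''(s) = 6s^2 - 8s - 10: h''(-2) = 30 > 0 ⇒ local minimum; h''(1) = -12 < 0 ⇒ local maximum; h''(3) = 20 > 0 ⇒ local minimum.
The smallest local minimum is h(-2) = -91/3.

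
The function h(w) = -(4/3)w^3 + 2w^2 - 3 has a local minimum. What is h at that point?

h'(w) = -4w^2 + 4w. Setting h'(w) = 0 gives w ∈ {0, 1}.
Since h''(w) = -8w + 4, we get h''(0) = 4 > 0 ⇒ local minimum; h''(1) = -4 < 0 ⇒ local maximum.
So the local minimum value is h(0) = -3.

-3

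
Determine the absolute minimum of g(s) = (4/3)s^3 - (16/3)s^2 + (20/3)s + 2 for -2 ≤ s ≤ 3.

The derivative is 4s^2 - (32/3)s + 20/3, which vanishes at s = 1 and s = 5/3.
Candidates: g(-2) = -130/3; g(1) = 14/3; g(5/3) = 362/81; g(3) = 10.
Hence the absolute minimum is -130/3 at s = -2.

-130/3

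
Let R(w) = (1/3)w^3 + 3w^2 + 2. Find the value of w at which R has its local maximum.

R'(w) = w^2 + 6w. Setting R'(w) = 0 gives w ∈ {-6, 0}.
R''(w) = 2w + 6. R''(-6) = -6 < 0 ⇒ local maximum; R''(0) = 6 > 0 ⇒ local minimum.
Thus R has its local maximum at w = -6, with value 38.

-6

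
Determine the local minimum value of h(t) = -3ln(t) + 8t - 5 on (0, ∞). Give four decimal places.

0.9425

h'(t) = -3/t + 8 = 0 gives t = 3/8.
h''(t) = 3/t², which is positive for t > 0, so this is a local minimum.
h(3/8) = -3·ln(3/8) + 3 - 5 ≈ 0.9425.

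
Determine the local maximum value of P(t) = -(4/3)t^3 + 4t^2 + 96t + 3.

435

P'(t) = -4t^2 + 8t + 96. Setting P'(t) = 0 gives t ∈ {-4, 6}.
Second-derivative test with P''(t) = -8t + 8: P''(-4) = 40 > 0 ⇒ local minimum; P''(6) = -40 < 0 ⇒ local maximum.
Thus P has its local maximum at t = 6, with value 435.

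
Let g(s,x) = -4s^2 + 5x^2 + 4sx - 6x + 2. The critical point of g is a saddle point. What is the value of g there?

1/2

∂g/∂s = -8s + 4x = 0 and ∂g/∂x = 4s + 10x - 6 = 0, so (s, x) = (1/4, 1/2).
The Hessian has g_{ss} = -8, g_{xx} = 10, g_{sx} = 4, giving D = -96 < 0, so the point is a saddle point.
g(1/4, 1/2) = 1/2.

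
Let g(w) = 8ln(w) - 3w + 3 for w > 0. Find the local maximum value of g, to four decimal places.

2.8466

g'(w) = 8/w − 3 = 0 gives w = 8/3.
g''(w) = -8/w², which is negative for w > 0, so this is a local maximum.
g(8/3) = 8·ln(8/3) - 8 + 3 ≈ 2.8466.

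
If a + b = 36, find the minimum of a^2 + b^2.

With a + b = 36, a^2 + b^2 = a^2 + (36 − a)^2.
The derivative 2a − 2(36 − a) = 4a − 72 vanishes at a = 18; second derivative 4 > 0, a minimum.
The minimum is 2·(18)^2 = 648.

648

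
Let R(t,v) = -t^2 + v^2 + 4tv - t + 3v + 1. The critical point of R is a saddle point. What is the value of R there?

6/5

∂R/∂t = -2t + 4v - 1 = 0 and ∂R/∂v = 4t + 2v + 3 = 0, so (t, v) = (-7/10, -1/10).
The Hessian has R_{tt} = -2, R_{vv} = 2, R_{tv} = 4, giving D = -20 < 0, so the point is a saddle point.
R(-7/10, -1/10) = 6/5.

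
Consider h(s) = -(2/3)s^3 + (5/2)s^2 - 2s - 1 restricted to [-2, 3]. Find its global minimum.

-5/2

Differentiating, h'(s) = -2s^2 + 5s - 2; which vanishes at s = 1/2 and s = 2.
Evaluating at the critical points and endpoints: h(-2) = 55/3,  h(1/2) = -35/24,  h(2) = -1/3,  h(3) = -5/2.
Hence the absolute minimum is -5/2 at s = 3.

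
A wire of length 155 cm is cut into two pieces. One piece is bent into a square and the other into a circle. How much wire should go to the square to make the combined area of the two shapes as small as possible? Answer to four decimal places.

Let x be the length used for the square. Square side x/4; circle radius (155−x)/(2π).
A(x) = (x/4)² + π·((155−x)/(2π))² = x²/16 + (155−x)²/(4π) for 0 ≤ x ≤ 155. A'(x) = x/8 − (155−x)/(2π) = 0 gives x = 4·155/(π+4) ≈ 86.8154.
A'' = 1/8 + 1/(2π) > 0, so this gives the minimum combined area; x ≈ 86.8154 cm to the square.

86.8154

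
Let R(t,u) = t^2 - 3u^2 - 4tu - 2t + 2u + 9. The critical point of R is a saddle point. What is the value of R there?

∂R/∂t = 2t - 4u - 2 = 0 and ∂R/∂u = -4t - 6u + 2 = 0, so (t, u) = (5/7, -1/7).
The Hessian has R_{tt} = 2, R_{uu} = -6, R_{tu} = -4, giving D = -28 < 0, so the point is a saddle point.
R(5/7, -1/7) = 57/7.

57/7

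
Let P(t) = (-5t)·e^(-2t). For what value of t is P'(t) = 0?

1/2

By the product rule, P'(t) = (10t - 5)·e^(-2t). Since e^(-2t) > 0, the only critical point is t = 1/2.
P''(1/2) has the same sign as 10 > 0, so this is a local minimum.
P(1/2) = (-5/2)·e^(-1) ≈ -0.9197.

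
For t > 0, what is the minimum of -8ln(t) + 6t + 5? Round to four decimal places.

10.6985

P'(t) = -8/t + 6 = 0 gives t = 4/3.
P''(t) = 8/t², which is positive for t > 0, so this is a local minimum.
P(4/3) = -8·ln(4/3) + 8 + 5 ≈ 10.6985.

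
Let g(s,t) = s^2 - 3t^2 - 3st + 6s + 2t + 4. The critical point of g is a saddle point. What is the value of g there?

16/21

∂g/∂s = 2s - 3t + 6 = 0 and ∂g/∂t = -3s - 6t + 2 = 0, so (s, t) = (-10/7, 22/21).
The Hessian has g_{ss} = 2, g_{tt} = -6, g_{st} = -3, giving D = -21 < 0, so the point is a saddle point.
g(-10/7, 22/21) = 16/21.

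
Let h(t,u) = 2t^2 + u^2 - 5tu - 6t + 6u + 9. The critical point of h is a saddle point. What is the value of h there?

∂h/∂t = 4t - 5u - 6 = 0 and ∂h/∂u = -5t + 2u + 6 = 0, so (t, u) = (18/17, -6/17).
The Hessian has h_{tt} = 4, h_{uu} = 2, h_{tu} = -5, giving D = -17 < 0, so the point is a saddle point.
h(18/17, -6/17) = 81/17.

81/17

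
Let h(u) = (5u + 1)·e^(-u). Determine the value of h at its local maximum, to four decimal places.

Differentiating with the product rule gives h'(u) = (-5u + 4)·e^(-u). Since e^(-u) > 0, the only critical point is u = 4/5.
h''(4/5) has the same sign as -5 < 0, so this is a local maximum.
h(4/5) = (5)·e^(-4/5) ≈ 2.2466.

2.2466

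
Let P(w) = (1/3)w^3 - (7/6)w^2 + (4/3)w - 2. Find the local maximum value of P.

Critical points: P'(w) = w^2 - (7/3)w + 4/3 vanishes at w = 1, 4/3.
P''(w) = 2w - 7/3. P''(1) = -1/3 < 0 ⇒ local maximum; P''(4/3) = 1/3 > 0 ⇒ local minimum.
The local maximum is P(1) = -3/2.

-3/2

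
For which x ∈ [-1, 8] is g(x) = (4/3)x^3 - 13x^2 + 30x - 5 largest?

Differentiating, g'(x) = 4x^2 - 26x + 30; which vanishes at x = 3/2 and x = 5.
Compare values at every candidate in [-1, 8]: g(-1) = -148/3,  g(3/2) = 61/4,  g(5) = -40/3,  g(8) = 257/3.
Hence the absolute maximum is 257/3 at x = 8.

8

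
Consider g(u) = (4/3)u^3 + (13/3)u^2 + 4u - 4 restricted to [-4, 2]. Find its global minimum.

Differentiating, g'(u) = 4u^2 + (26/3)u + 4; which vanishes at u = -3/2 and u = -2/3.
Evaluating at the critical points and endpoints: g(-4) = -36; g(-3/2) = -19/4; g(-2/3) = -416/81; g(2) = 32.
Hence the absolute minimum is -36 at u = -4.

-36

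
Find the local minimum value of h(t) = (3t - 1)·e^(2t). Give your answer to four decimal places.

By the product rule, h'(t) = (6t + 1)·e^(2t). Since e^(2t) > 0, the only critical point is t = -1/6.
h''(-1/6) has the same sign as 6 > 0, so this is a local minimum.
h(-1/6) = (-3/2)·e^(-1/3) ≈ -1.0748.

-1.0748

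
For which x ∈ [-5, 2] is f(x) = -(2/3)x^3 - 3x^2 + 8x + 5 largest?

f'(x) = -2x^2 - 6x + 8, which vanishes at x = -4 and x = 1.
Evaluating at the critical points and endpoints: f(-5) = -80/3; f(-4) = -97/3; f(1) = 28/3; f(2) = 11/3.
Hence the absolute maximum is 28/3 at x = 1.

1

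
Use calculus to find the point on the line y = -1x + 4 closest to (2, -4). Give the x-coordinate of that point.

Minimize D(x)^2 = (x - 2)^2 + (-x + 8)^2.
d/dx[D^2] = 2(x - 2) + 2·(-1)·(-x + 8) = 0 ⇒ x = 5.
Then y = -1 and the distance is √(18) ≈ 4.2426.

5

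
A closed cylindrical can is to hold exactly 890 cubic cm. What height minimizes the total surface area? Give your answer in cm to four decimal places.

With radius r and height h, πr²h = 890 so h = 890/(πr²), and S(r) = 2πr² + 2πrh = 2πr² + 2·890/r.
S'(r) = 4πr − 2·890/r² = 0 ⇒ r³ = 890/(2π), so r ≈ 5.2128 and h = 2r ≈ 10.4256.
S''(r) = 4π + 4·890/r³ > 0, so this is the minimum; S ≈ 512.2019.

10.4256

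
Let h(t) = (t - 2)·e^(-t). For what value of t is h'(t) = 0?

3

h'(t) = 1·e^(-t) + (t - 2)·(-1)·e^(-t) = (-t + 3)·e^(-t). Since e^(-t) > 0, the only critical point is t = 3.
h''(3) has the same sign as -1 < 0, so this is a local maximum.
h(3) = (1)·e^(-3) ≈ 0.0498.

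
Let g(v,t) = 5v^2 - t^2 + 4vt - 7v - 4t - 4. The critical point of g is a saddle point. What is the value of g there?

-25/4

∂g/∂v = 10v + 4t - 7 = 0 and ∂g/∂t = 4v - 2t - 4 = 0, so (v, t) = (5/6, -1/3).
The Hessian has g_{vv} = 10, g_{tt} = -2, g_{vt} = 4, giving D = -36 < 0, so the point is a saddle point.
g(5/6, -1/3) = -25/4.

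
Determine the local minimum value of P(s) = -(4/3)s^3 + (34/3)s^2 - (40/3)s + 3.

P'(s) = -4s^2 + (68/3)s - 40/3. Setting P'(s) = 0 gives s ∈ {2/3, 5}.
Second-derivative test with P''(s) = -8s + 68/3: P''(2/3) = 52/3 > 0 ⇒ local minimum; P''(5) = -52/3 < 0 ⇒ local maximum.
So the local minimum value is P(2/3) = -101/81.

-101/81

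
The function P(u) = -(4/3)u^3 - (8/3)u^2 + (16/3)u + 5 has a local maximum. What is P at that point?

565/81

P'(u) = -4u^2 - (16/3)u + 16/3. Setting P'(u) = 0 gives u ∈ {-2, 2/3}.
P''(u) = -8u - 16/3. P''(-2) = 32/3 > 0 ⇒ local minimum; P''(2/3) = -32/3 < 0 ⇒ local maximum.
Thus P has its local maximum at u = 2/3, with value 565/81.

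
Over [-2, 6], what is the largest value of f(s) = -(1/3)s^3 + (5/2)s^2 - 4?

101/6

The derivative is -s^2 + 5s, which vanishes at s = 0 and s = 5.
Candidates: f(-2) = 26/3; f(0) = -4; f(5) = 101/6; f(6) = 14.
Hence the absolute maximum is 101/6 at s = 5.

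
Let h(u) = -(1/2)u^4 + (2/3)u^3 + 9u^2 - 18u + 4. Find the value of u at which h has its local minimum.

h'(u) = -2u^3 + 2u^2 + 18u - 18. Setting h'(u) = 0 gives u ∈ {-3, 1, 3}.
Since h''(u) = -6u^2 + 4u + 18, we get h''(-3) = -48 < 0 ⇒ local maximum; h''(1) = 16 > 0 ⇒ local minimum; h''(3) = -24 < 0 ⇒ local maximum.
The local minimum is h(1) = -29/6.

1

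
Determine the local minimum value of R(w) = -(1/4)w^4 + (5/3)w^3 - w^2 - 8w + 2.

-26/3

R'(w) = -w^3 + 5w^2 - 2w - 8 = 0 at w = -1, 2, 4.
R''(w) = -3w^2 + 10w - 2. R''(-1) = -15 < 0 ⇒ local maximum; R''(2) = 6 > 0 ⇒ local minimum; R''(4) = -10 < 0 ⇒ local maximum.
Thus R has its local minimum at w = 2, with value -26/3.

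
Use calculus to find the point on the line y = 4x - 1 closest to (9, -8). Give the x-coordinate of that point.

-19/17

Minimize D(x)^2 = (x - 9)^2 + (4x + 7)^2.
d/dx[D^2] = 2(x - 9) + 2·4·(4x + 7) = 0 ⇒ x = -19/17.
Then y = -93/17 and the distance is √(1849/17) ≈ 10.4290.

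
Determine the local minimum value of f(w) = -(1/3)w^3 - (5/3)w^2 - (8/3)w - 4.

f'(w) = -w^2 - (10/3)w - 8/3. Setting f'(w) = 0 gives w ∈ {-2, -4/3}.
Second-derivative test with f''(w) = -2w - 10/3: f''(-2) = 2/3 > 0 ⇒ local minimum; f''(-4/3) = -2/3 < 0 ⇒ local maximum.
So the local minimum value is f(-2) = -8/3.

-8/3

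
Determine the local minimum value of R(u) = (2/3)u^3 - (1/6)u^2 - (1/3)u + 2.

R'(u) = 2u^2 - (1/3)u - 1/3 = 0 at u = -1/3, 1/2.
Since R''(u) = 4u - 1/3, we get R''(-1/3) = -5/3 < 0 ⇒ local maximum; R''(1/2) = 5/3 > 0 ⇒ local minimum.
So the local minimum value is R(1/2) = 15/8.

15/8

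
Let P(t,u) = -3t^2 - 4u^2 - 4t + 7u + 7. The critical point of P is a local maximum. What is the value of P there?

547/48

∂P/∂t = -6t - 4 = 0 and ∂P/∂u = -8u + 7 = 0, so (t, u) = (-2/3, 7/8).
The Hessian has P_{tt} = -6, P_{uu} = -8, P_{tu} = 0, giving D = 48 > 0 with P_{tt} < 0, so the point is a local maximum.
P(-2/3, 7/8) = 547/48.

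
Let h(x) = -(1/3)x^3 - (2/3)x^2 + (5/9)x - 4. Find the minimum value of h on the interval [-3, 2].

The derivative is -x^2 - (4/3)x + 5/9, which vanishes at x = -5/3 and x = 1/3.
Candidates: h(-3) = -8/3, h(-5/3) = -424/81, h(1/3) = -316/81, h(2) = -74/9.
Hence the absolute minimum is -74/9 at x = 2.

-74/9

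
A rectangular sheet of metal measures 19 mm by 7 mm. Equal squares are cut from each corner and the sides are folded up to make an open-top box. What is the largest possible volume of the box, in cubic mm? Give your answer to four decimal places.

96.1185

With cut size x, the volume is V(x) = x(19 − 2x)(7 − 2x) for 0 < x < 3.5.
V'(x) = 12x^2 − 104x + 133. Setting V'(x) = 0 gives x ≈ 1.5594 (the root in (0, 3.5)).
V''(x) = 24x − 104 is negative there, so this is the maximum; V ≈ 96.1185.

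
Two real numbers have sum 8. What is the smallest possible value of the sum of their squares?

With a + b = 8, a^2 + b^2 = a^2 + (8 − a)^2.
The derivative 2a − 2(8 − a) = 4a − 16 vanishes at a = 4; second derivative 4 > 0, a minimum.
The minimum is 2·(4)^2 = 32.

32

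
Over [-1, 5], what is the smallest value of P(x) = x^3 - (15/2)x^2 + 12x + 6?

-29/2

P'(x) = 3x^2 - 15x + 12, which vanishes at x = 1 and x = 4.
Evaluating at the critical points and endpoints: P(-1) = -29/2,  P(1) = 23/2,  P(4) = -2,  P(5) = 7/2.
The minimum over the interval is -29/2, attained at x = -1.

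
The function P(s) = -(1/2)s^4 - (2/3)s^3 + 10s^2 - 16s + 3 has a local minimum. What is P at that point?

P'(s) = -2s^3 - 2s^2 + 20s - 16 = 0 at s = -4, 1, 2.
P''(s) = -6s^2 - 4s + 20. P''(-4) = -60 < 0 ⇒ local maximum; P''(1) = 10 > 0 ⇒ local minimum; P''(2) = -12 < 0 ⇒ local maximum.
So the local minimum value is P(1) = -25/6.

-25/6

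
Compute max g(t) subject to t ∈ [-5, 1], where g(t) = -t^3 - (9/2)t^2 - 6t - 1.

83/2

g'(t) = -3t^2 - 9t - 6, which vanishes at t = -2 and t = -1.
Compare values at every candidate in [-5, 1]: g(-5) = 83/2,  g(-2) = 1,  g(-1) = 3/2,  g(1) = -25/2.
So the maximum is g(-5) = 83/2.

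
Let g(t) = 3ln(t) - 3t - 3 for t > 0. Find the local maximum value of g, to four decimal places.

-6.0000

g'(t) = 3/t − 3 = 0 gives t = 1.
g''(t) = -3/t², which is negative for t > 0, so this is a local maximum.
g(1) = 3·ln(1) - 3 - 3 ≈ -6.0000.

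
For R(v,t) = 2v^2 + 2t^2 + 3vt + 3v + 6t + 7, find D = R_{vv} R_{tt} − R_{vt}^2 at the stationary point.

∂R/∂v = 4v + 3t + 3 = 0 and ∂R/∂t = 3v + 4t + 6 = 0, so (v, t) = (6/7, -15/7).
The Hessian has R_{vv} = 4, R_{tt} = 4, R_{vt} = 3, giving D = 7 > 0 with R_{vv} > 0, so the point is a local minimum.
D = (4)·(4) − (3)^2 = 7.

7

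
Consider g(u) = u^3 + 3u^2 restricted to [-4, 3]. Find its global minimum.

g'(u) = 3u^2 + 6u, which vanishes at u = -2 and u = 0.
Candidates: g(-4) = -16, g(-2) = 4, g(0) = 0, g(3) = 54.
Hence the absolute minimum is -16 at u = -4.

-16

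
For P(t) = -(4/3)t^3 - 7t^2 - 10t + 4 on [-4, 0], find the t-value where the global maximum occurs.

P'(t) = -4t^2 - 14t - 10, which vanishes at t = -5/2 and t = -1.
Compare values at every candidate in [-4, 0]: P(-4) = 52/3, P(-5/2) = 73/12, P(-1) = 25/3, P(0) = 4.
So the maximum is P(-4) = 52/3.

-4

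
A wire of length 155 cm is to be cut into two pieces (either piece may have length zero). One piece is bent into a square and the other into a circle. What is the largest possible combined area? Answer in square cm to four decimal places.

1911.8488

Let x be the length used for the square. Square side x/4; circle radius (155−x)/(2π).
A(x) = (x/4)² + π·((155−x)/(2π))² = x²/16 + (155−x)²/(4π) for 0 ≤ x ≤ 155. A'(x) = x/8 − (155−x)/(2π) = 0 gives x = 4·155/(π+4) ≈ 86.8154.
A'' > 0, so the interior critical point is a minimum; the maximum is at an endpoint. A(0) = 1911.8488 and A(155) = 1501.5625, so the largest area is 1911.8488.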